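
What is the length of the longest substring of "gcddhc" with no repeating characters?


Input: "gcddhc"
Sliding window (track last position of each char):
  Position 0 ('g'): window [0,0] length 1 -- new best
  Position 1 ('c'): window [0,1] length 2 -- new best
  Position 2 ('d'): window [0,2] length 3 -- new best
  Position 3 ('d'): repeat (last at 2), move window start to 3
  Position 3 ('d'): window [3,3] length 1
  Position 4 ('h'): window [3,4] length 2
  Position 5 ('c'): window [3,5] length 3
Longest substring with no repeats: "gcd" with length 3

3


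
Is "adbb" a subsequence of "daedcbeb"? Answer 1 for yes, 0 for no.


Check if "adbb" is a subsequence of "daedcbeb"
Greedy scan:
  Position 0 ('d'): no match needed
  Position 1 ('a'): matches sub[0] = 'a'
  Position 2 ('e'): no match needed
  Position 3 ('d'): matches sub[1] = 'd'
  Position 4 ('c'): no match needed
  Position 5 ('b'): matches sub[2] = 'b'
  Position 6 ('e'): no match needed
  Position 7 ('b'): matches sub[3] = 'b'
All 4 characters matched => is a subsequence

1


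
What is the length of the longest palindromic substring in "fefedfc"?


Input: "fefedfc"
Checking substrings for palindromes:
  [0:3] "fef" (len 3) => palindrome
  [1:4] "efe" (len 3) => palindrome
Longest palindromic substring: "fef" with length 3

3


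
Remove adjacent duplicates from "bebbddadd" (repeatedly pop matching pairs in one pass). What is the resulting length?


Input: bebbddadd
Stack-based adjacent duplicate removal:
  Read 'b': push. Stack: b
  Read 'e': push. Stack: be
  Read 'b': push. Stack: beb
  Read 'b': matches stack top 'b' => pop. Stack: be
  Read 'd': push. Stack: bed
  Read 'd': matches stack top 'd' => pop. Stack: be
  Read 'a': push. Stack: bea
  Read 'd': push. Stack: bead
  Read 'd': matches stack top 'd' => pop. Stack: bea
Final stack: "bea" (length 3)

3


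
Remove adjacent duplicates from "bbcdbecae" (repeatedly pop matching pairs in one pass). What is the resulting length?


Input: bbcdbecae
Stack-based adjacent duplicate removal:
  Read 'b': push. Stack: b
  Read 'b': matches stack top 'b' => pop. Stack: (empty)
  Read 'c': push. Stack: c
  Read 'd': push. Stack: cd
  Read 'b': push. Stack: cdb
  Read 'e': push. Stack: cdbe
  Read 'c': push. Stack: cdbec
  Read 'a': push. Stack: cdbeca
  Read 'e': push. Stack: cdbecae
Final stack: "cdbecae" (length 7)

7


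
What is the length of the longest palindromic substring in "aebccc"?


Input: "aebccc"
Checking substrings for palindromes:
  [3:6] "ccc" (len 3) => palindrome
  [3:5] "cc" (len 2) => palindrome
  [4:6] "cc" (len 2) => palindrome
Longest palindromic substring: "ccc" with length 3

3


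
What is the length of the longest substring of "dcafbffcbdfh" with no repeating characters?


Input: "dcafbffcbdfh"
Sliding window (track last position of each char):
  Position 0 ('d'): window [0,0] length 1 -- new best
  Position 1 ('c'): window [0,1] length 2 -- new best
  Position 2 ('a'): window [0,2] length 3 -- new best
  Position 3 ('f'): window [0,3] length 4 -- new best
  Position 4 ('b'): window [0,4] length 5 -- new best
  Position 5 ('f'): repeat (last at 3), move window start to 4
  Position 5 ('f'): window [4,5] length 2
  Position 6 ('f'): repeat (last at 5), move window start to 6
  Position 6 ('f'): window [6,6] length 1
  Position 7 ('c'): window [6,7] length 2
  Position 8 ('b'): window [6,8] length 3
  Position 9 ('d'): window [6,9] length 4
  Position 10 ('f'): repeat (last at 6), move window start to 7
  Position 10 ('f'): window [7,10] length 4
  Position 11 ('h'): window [7,11] length 5
Longest substring with no repeats: "dcafb" with length 5

5


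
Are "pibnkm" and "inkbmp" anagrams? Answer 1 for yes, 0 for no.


Strings: "pibnkm", "inkbmp"
Sorted first:  bikmnp
Sorted second: bikmnp
Sorted forms match => anagrams

1


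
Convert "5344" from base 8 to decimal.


Input: "5344" in base 8
Positional expansion:
  Digit '5' (value 5) x 8^3 = 2560
  Digit '3' (value 3) x 8^2 = 192
  Digit '4' (value 4) x 8^1 = 32
  Digit '4' (value 4) x 8^0 = 4
Sum = 2788

2788


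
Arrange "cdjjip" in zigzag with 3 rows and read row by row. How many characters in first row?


Zigzag "cdjjip" into 3 rows:
Placing characters:
  'c' => row 0
  'd' => row 1
  'j' => row 2
  'j' => row 1
  'i' => row 0
  'p' => row 1
Rows:
  Row 0: "ci"
  Row 1: "djp"
  Row 2: "j"
First row length: 2

2


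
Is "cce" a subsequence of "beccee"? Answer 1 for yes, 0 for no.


Check if "cce" is a subsequence of "beccee"
Greedy scan:
  Position 0 ('b'): no match needed
  Position 1 ('e'): no match needed
  Position 2 ('c'): matches sub[0] = 'c'
  Position 3 ('c'): matches sub[1] = 'c'
  Position 4 ('e'): matches sub[2] = 'e'
  Position 5 ('e'): no match needed
All 3 characters matched => is a subsequence

1


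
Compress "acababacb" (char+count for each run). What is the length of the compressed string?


Input: acababacb
Runs:
  'a' x 1 => "a1"
  'c' x 1 => "c1"
  'a' x 1 => "a1"
  'b' x 1 => "b1"
  'a' x 1 => "a1"
  'b' x 1 => "b1"
  'a' x 1 => "a1"
  'c' x 1 => "c1"
  'b' x 1 => "b1"
Compressed: "a1c1a1b1a1b1a1c1b1"
Compressed length: 18

18


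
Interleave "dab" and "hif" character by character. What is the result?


Interleaving "dab" and "hif":
  Position 0: 'd' from first, 'h' from second => "dh"
  Position 1: 'a' from first, 'i' from second => "ai"
  Position 2: 'b' from first, 'f' from second => "bf"
Result: dhaibf

dhaibf


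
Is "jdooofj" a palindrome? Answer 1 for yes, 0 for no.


Input: jdooofj
Reversed: jfooodj
  Compare pos 0 ('j') with pos 6 ('j'): match
  Compare pos 1 ('d') with pos 5 ('f'): MISMATCH
  Compare pos 2 ('o') with pos 4 ('o'): match
Result: not a palindrome

0


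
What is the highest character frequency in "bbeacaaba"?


Input: bbeacaaba
Character counts:
  'a': 4
  'b': 3
  'c': 1
  'e': 1
Maximum frequency: 4

4


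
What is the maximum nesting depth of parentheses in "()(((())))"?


Input: "()(((())))"
Tracking depth:
  Position 0 '(': depth becomes 1
  Position 1 ')': depth becomes 0
  Position 2 '(': depth becomes 1
  Position 3 '(': depth becomes 2
  Position 4 '(': depth becomes 3
  Position 5 '(': depth becomes 4
  Position 6 ')': depth becomes 3
  Position 7 ')': depth becomes 2
  Position 8 ')': depth becomes 1
  Position 9 ')': depth becomes 0
Maximum depth reached: 4

4


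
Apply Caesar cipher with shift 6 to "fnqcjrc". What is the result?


Caesar cipher: shift "fnqcjrc" by 6
  'f' (pos 5) + 6 = pos 11 = 'l'
  'n' (pos 13) + 6 = pos 19 = 't'
  'q' (pos 16) + 6 = pos 22 = 'w'
  'c' (pos 2) + 6 = pos 8 = 'i'
  'j' (pos 9) + 6 = pos 15 = 'p'
  'r' (pos 17) + 6 = pos 23 = 'x'
  'c' (pos 2) + 6 = pos 8 = 'i'
Result: ltwipxi

ltwipxi


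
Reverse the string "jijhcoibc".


Input: jijhcoibc
Reading characters right to left:
  Position 8: 'c'
  Position 7: 'b'
  Position 6: 'i'
  Position 5: 'o'
  Position 4: 'c'
  Position 3: 'h'
  Position 2: 'j'
  Position 1: 'i'
  Position 0: 'j'
Reversed: cbiochjij

cbiochjij


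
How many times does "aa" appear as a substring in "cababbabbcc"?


Searching for "aa" in "cababbabbcc"
Scanning each position:
  Position 0: "ca" => no
  Position 1: "ab" => no
  Position 2: "ba" => no
  Position 3: "ab" => no
  Position 4: "bb" => no
  Position 5: "ba" => no
  Position 6: "ab" => no
  Position 7: "bb" => no
  Position 8: "bc" => no
  Position 9: "cc" => no
Total occurrences: 0

0


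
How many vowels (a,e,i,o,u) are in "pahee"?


Input: pahee
Checking each character:
  'p' at position 0: consonant
  'a' at position 1: vowel (running total: 1)
  'h' at position 2: consonant
  'e' at position 3: vowel (running total: 2)
  'e' at position 4: vowel (running total: 3)
Total vowels: 3

3


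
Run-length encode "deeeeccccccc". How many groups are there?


Input: deeeeccccccc
Scanning for consecutive runs:
  Group 1: 'd' x 1 (positions 0-0)
  Group 2: 'e' x 4 (positions 1-4)
  Group 3: 'c' x 7 (positions 5-11)
Total groups: 3

3


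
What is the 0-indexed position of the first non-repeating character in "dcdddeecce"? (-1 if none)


Input: dcdddeecce
Character frequencies:
  'c': 3
  'd': 4
  'e': 3
Scanning left to right for freq == 1:
  Position 0 ('d'): freq=4, skip
  Position 1 ('c'): freq=3, skip
  Position 2 ('d'): freq=4, skip
  Position 3 ('d'): freq=4, skip
  Position 4 ('d'): freq=4, skip
  Position 5 ('e'): freq=3, skip
  Position 6 ('e'): freq=3, skip
  Position 7 ('c'): freq=3, skip
  Position 8 ('c'): freq=3, skip
  Position 9 ('e'): freq=3, skip
  No unique character found => answer = -1

-1


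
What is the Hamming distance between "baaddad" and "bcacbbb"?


Comparing "baaddad" and "bcacbbb" position by position:
  Position 0: 'b' vs 'b' => same
  Position 1: 'a' vs 'c' => differ
  Position 2: 'a' vs 'a' => same
  Position 3: 'd' vs 'c' => differ
  Position 4: 'd' vs 'b' => differ
  Position 5: 'a' vs 'b' => differ
  Position 6: 'd' vs 'b' => differ
Total differences (Hamming distance): 5

5


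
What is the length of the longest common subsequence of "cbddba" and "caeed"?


LCS of "cbddba" and "caeed"
DP table:
           c    a    e    e    d
      0    0    0    0    0    0
  c   0    1    1    1    1    1
  b   0    1    1    1    1    1
  d   0    1    1    1    1    2
  d   0    1    1    1    1    2
  b   0    1    1    1    1    2
  a   0    1    2    2    2    2
LCS length = dp[6][5] = 2

2


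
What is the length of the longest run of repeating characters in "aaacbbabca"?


Input: "aaacbbabca"
Scanning for longest run:
  Position 1 ('a'): continues run of 'a', length=2
  Position 2 ('a'): continues run of 'a', length=3
  Position 3 ('c'): new char, reset run to 1
  Position 4 ('b'): new char, reset run to 1
  Position 5 ('b'): continues run of 'b', length=2
  Position 6 ('a'): new char, reset run to 1
  Position 7 ('b'): new char, reset run to 1
  Position 8 ('c'): new char, reset run to 1
  Position 9 ('a'): new char, reset run to 1
Longest run: 'a' with length 3

3


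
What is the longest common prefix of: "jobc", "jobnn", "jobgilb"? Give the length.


Words: jobc, jobnn, jobgilb
  Position 0: all 'j' => match
  Position 1: all 'o' => match
  Position 2: all 'b' => match
  Position 3: ('c', 'n', 'g') => mismatch, stop
LCP = "job" (length 3)

3


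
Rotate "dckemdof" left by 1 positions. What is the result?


Input: "dckemdof", rotate left by 1
First 1 characters: "d"
Remaining characters: "ckemdof"
Concatenate remaining + first: "ckemdof" + "d" = "ckemdofd"

ckemdofd


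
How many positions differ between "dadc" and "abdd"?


Comparing "dadc" and "abdd" position by position:
  Position 0: 'd' vs 'a' => DIFFER
  Position 1: 'a' vs 'b' => DIFFER
  Position 2: 'd' vs 'd' => same
  Position 3: 'c' vs 'd' => DIFFER
Positions that differ: 3

3


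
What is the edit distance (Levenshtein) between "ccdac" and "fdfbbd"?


Computing edit distance: "ccdac" -> "fdfbbd"
DP table:
           f    d    f    b    b    d
      0    1    2    3    4    5    6
  c   1    1    2    3    4    5    6
  c   2    2    2    3    4    5    6
  d   3    3    2    3    4    5    5
  a   4    4    3    3    4    5    6
  c   5    5    4    4    4    5    6
Edit distance = dp[5][6] = 6

6


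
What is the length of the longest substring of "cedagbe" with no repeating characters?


Input: "cedagbe"
Sliding window (track last position of each char):
  Position 0 ('c'): window [0,0] length 1 -- new best
  Position 1 ('e'): window [0,1] length 2 -- new best
  Position 2 ('d'): window [0,2] length 3 -- new best
  Position 3 ('a'): window [0,3] length 4 -- new best
  Position 4 ('g'): window [0,4] length 5 -- new best
  Position 5 ('b'): window [0,5] length 6 -- new best
  Position 6 ('e'): repeat (last at 1), move window start to 2
  Position 6 ('e'): window [2,6] length 5
Longest substring with no repeats: "cedagb" with length 6

6


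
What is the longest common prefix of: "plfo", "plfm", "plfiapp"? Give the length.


Words: plfo, plfm, plfiapp
  Position 0: all 'p' => match
  Position 1: all 'l' => match
  Position 2: all 'f' => match
  Position 3: ('o', 'm', 'i') => mismatch, stop
LCP = "plf" (length 3)

3


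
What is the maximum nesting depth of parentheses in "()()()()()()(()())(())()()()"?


Input: "()()()()()()(()())(())()()()"
Tracking depth:
  Position 0 '(': depth becomes 1
  Position 1 ')': depth becomes 0
  Position 2 '(': depth becomes 1
  Position 3 ')': depth becomes 0
  Position 4 '(': depth becomes 1
  Position 5 ')': depth becomes 0
  Position 6 '(': depth becomes 1
  Position 7 ')': depth becomes 0
  Position 8 '(': depth becomes 1
  Position 9 ')': depth becomes 0
  Position 10 '(': depth becomes 1
  Position 11 ')': depth becomes 0
  Position 12 '(': depth becomes 1
  Position 13 '(': depth becomes 2
  Position 14 ')': depth becomes 1
  Position 15 '(': depth becomes 2
  Position 16 ')': depth becomes 1
  Position 17 ')': depth becomes 0
  Position 18 '(': depth becomes 1
  Position 19 '(': depth becomes 2
  Position 20 ')': depth becomes 1
  Position 21 ')': depth becomes 0
  Position 22 '(': depth becomes 1
  Position 23 ')': depth becomes 0
  Position 24 '(': depth becomes 1
  Position 25 ')': depth becomes 0
  Position 26 '(': depth becomes 1
  Position 27 ')': depth becomes 0
Maximum depth reached: 2

2


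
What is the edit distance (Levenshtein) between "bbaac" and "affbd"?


Computing edit distance: "bbaac" -> "affbd"
DP table:
           a    f    f    b    d
      0    1    2    3    4    5
  b   1    1    2    3    3    4
  b   2    2    2    3    3    4
  a   3    2    3    3    4    4
  a   4    3    3    4    4    5
  c   5    4    4    4    5    5
Edit distance = dp[5][5] = 5

5


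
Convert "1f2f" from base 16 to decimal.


Input: "1f2f" in base 16
Positional expansion:
  Digit '1' (value 1) x 16^3 = 4096
  Digit 'f' (value 15) x 16^2 = 3840
  Digit '2' (value 2) x 16^1 = 32
  Digit 'f' (value 15) x 16^0 = 15
Sum = 7983

7983


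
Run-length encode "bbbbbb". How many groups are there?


Input: bbbbbb
Scanning for consecutive runs:
  Group 1: 'b' x 6 (positions 0-5)
Total groups: 1

1


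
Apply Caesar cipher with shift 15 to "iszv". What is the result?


Caesar cipher: shift "iszv" by 15
  'i' (pos 8) + 15 = pos 23 = 'x'
  's' (pos 18) + 15 = pos 7 = 'h'
  'z' (pos 25) + 15 = pos 14 = 'o'
  'v' (pos 21) + 15 = pos 10 = 'k'
Result: xhok

xhok


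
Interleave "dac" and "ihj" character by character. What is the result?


Interleaving "dac" and "ihj":
  Position 0: 'd' from first, 'i' from second => "di"
  Position 1: 'a' from first, 'h' from second => "ah"
  Position 2: 'c' from first, 'j' from second => "cj"
Result: diahcj

diahcj


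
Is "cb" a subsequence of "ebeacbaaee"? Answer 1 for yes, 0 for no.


Check if "cb" is a subsequence of "ebeacbaaee"
Greedy scan:
  Position 0 ('e'): no match needed
  Position 1 ('b'): no match needed
  Position 2 ('e'): no match needed
  Position 3 ('a'): no match needed
  Position 4 ('c'): matches sub[0] = 'c'
  Position 5 ('b'): matches sub[1] = 'b'
  Position 6 ('a'): no match needed
  Position 7 ('a'): no match needed
  Position 8 ('e'): no match needed
  Position 9 ('e'): no match needed
All 2 characters matched => is a subsequence

1


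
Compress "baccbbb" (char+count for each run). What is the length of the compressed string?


Input: baccbbb
Runs:
  'b' x 1 => "b1"
  'a' x 1 => "a1"
  'c' x 2 => "c2"
  'b' x 3 => "b3"
Compressed: "b1a1c2b3"
Compressed length: 8

8


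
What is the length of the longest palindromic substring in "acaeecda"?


Input: "acaeecda"
Checking substrings for palindromes:
  [0:3] "aca" (len 3) => palindrome
  [3:5] "ee" (len 2) => palindrome
Longest palindromic substring: "aca" with length 3

3


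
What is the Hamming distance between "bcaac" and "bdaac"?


Comparing "bcaac" and "bdaac" position by position:
  Position 0: 'b' vs 'b' => same
  Position 1: 'c' vs 'd' => differ
  Position 2: 'a' vs 'a' => same
  Position 3: 'a' vs 'a' => same
  Position 4: 'c' vs 'c' => same
Total differences (Hamming distance): 1

1


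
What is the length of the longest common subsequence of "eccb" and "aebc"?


LCS of "eccb" and "aebc"
DP table:
           a    e    b    c
      0    0    0    0    0
  e   0    0    1    1    1
  c   0    0    1    1    2
  c   0    0    1    1    2
  b   0    0    1    2    2
LCS length = dp[4][4] = 2

2


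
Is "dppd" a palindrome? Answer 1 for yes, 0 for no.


Input: dppd
Reversed: dppd
  Compare pos 0 ('d') with pos 3 ('d'): match
  Compare pos 1 ('p') with pos 2 ('p'): match
Result: palindrome

1


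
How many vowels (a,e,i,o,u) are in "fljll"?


Input: fljll
Checking each character:
  'f' at position 0: consonant
  'l' at position 1: consonant
  'j' at position 2: consonant
  'l' at position 3: consonant
  'l' at position 4: consonant
Total vowels: 0

0


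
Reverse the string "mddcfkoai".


Input: mddcfkoai
Reading characters right to left:
  Position 8: 'i'
  Position 7: 'a'
  Position 6: 'o'
  Position 5: 'k'
  Position 4: 'f'
  Position 3: 'c'
  Position 2: 'd'
  Position 1: 'd'
  Position 0: 'm'
Reversed: iaokfcddm

iaokfcddm


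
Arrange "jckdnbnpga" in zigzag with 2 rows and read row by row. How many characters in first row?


Zigzag "jckdnbnpga" into 2 rows:
Placing characters:
  'j' => row 0
  'c' => row 1
  'k' => row 0
  'd' => row 1
  'n' => row 0
  'b' => row 1
  'n' => row 0
  'p' => row 1
  'g' => row 0
  'a' => row 1
Rows:
  Row 0: "jknng"
  Row 1: "cdbpa"
First row length: 5

5


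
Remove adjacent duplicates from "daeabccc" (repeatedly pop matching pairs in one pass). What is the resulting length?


Input: daeabccc
Stack-based adjacent duplicate removal:
  Read 'd': push. Stack: d
  Read 'a': push. Stack: da
  Read 'e': push. Stack: dae
  Read 'a': push. Stack: daea
  Read 'b': push. Stack: daeab
  Read 'c': push. Stack: daeabc
  Read 'c': matches stack top 'c' => pop. Stack: daeab
  Read 'c': push. Stack: daeabc
Final stack: "daeabc" (length 6)

6


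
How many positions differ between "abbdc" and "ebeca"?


Comparing "abbdc" and "ebeca" position by position:
  Position 0: 'a' vs 'e' => DIFFER
  Position 1: 'b' vs 'b' => same
  Position 2: 'b' vs 'e' => DIFFER
  Position 3: 'd' vs 'c' => DIFFER
  Position 4: 'c' vs 'a' => DIFFER
Positions that differ: 4

4


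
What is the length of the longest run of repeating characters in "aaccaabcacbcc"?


Input: "aaccaabcacbcc"
Scanning for longest run:
  Position 1 ('a'): continues run of 'a', length=2
  Position 2 ('c'): new char, reset run to 1
  Position 3 ('c'): continues run of 'c', length=2
  Position 4 ('a'): new char, reset run to 1
  Position 5 ('a'): continues run of 'a', length=2
  Position 6 ('b'): new char, reset run to 1
  Position 7 ('c'): new char, reset run to 1
  Position 8 ('a'): new char, reset run to 1
  Position 9 ('c'): new char, reset run to 1
  Position 10 ('b'): new char, reset run to 1
  Position 11 ('c'): new char, reset run to 1
  Position 12 ('c'): continues run of 'c', length=2
Longest run: 'a' with length 2

2


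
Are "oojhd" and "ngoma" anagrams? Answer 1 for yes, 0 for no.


Strings: "oojhd", "ngoma"
Sorted first:  dhjoo
Sorted second: agmno
Differ at position 0: 'd' vs 'a' => not anagrams

0


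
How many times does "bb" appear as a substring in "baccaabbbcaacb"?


Searching for "bb" in "baccaabbbcaacb"
Scanning each position:
  Position 0: "ba" => no
  Position 1: "ac" => no
  Position 2: "cc" => no
  Position 3: "ca" => no
  Position 4: "aa" => no
  Position 5: "ab" => no
  Position 6: "bb" => MATCH
  Position 7: "bb" => MATCH
  Position 8: "bc" => no
  Position 9: "ca" => no
  Position 10: "aa" => no
  Position 11: "ac" => no
  Position 12: "cb" => no
Total occurrences: 2

2


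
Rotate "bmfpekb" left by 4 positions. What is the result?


Input: "bmfpekb", rotate left by 4
First 4 characters: "bmfp"
Remaining characters: "ekb"
Concatenate remaining + first: "ekb" + "bmfp" = "ekbbmfp"

ekbbmfp


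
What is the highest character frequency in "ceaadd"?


Input: ceaadd
Character counts:
  'a': 2
  'c': 1
  'd': 2
  'e': 1
Maximum frequency: 2

2


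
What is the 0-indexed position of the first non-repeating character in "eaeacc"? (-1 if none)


Input: eaeacc
Character frequencies:
  'a': 2
  'c': 2
  'e': 2
Scanning left to right for freq == 1:
  Position 0 ('e'): freq=2, skip
  Position 1 ('a'): freq=2, skip
  Position 2 ('e'): freq=2, skip
  Position 3 ('a'): freq=2, skip
  Position 4 ('c'): freq=2, skip
  Position 5 ('c'): freq=2, skip
  No unique character found => answer = -1

-1


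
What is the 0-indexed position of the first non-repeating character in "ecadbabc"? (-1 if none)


Input: ecadbabc
Character frequencies:
  'a': 2
  'b': 2
  'c': 2
  'd': 1
  'e': 1
Scanning left to right for freq == 1:
  Position 0 ('e'): unique! => answer = 0

0


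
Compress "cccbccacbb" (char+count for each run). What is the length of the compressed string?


Input: cccbccacbb
Runs:
  'c' x 3 => "c3"
  'b' x 1 => "b1"
  'c' x 2 => "c2"
  'a' x 1 => "a1"
  'c' x 1 => "c1"
  'b' x 2 => "b2"
Compressed: "c3b1c2a1c1b2"
Compressed length: 12

12


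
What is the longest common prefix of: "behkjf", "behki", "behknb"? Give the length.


Words: behkjf, behki, behknb
  Position 0: all 'b' => match
  Position 1: all 'e' => match
  Position 2: all 'h' => match
  Position 3: all 'k' => match
  Position 4: ('j', 'i', 'n') => mismatch, stop
LCP = "behk" (length 4)

4


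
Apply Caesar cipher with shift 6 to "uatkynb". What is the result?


Caesar cipher: shift "uatkynb" by 6
  'u' (pos 20) + 6 = pos 0 = 'a'
  'a' (pos 0) + 6 = pos 6 = 'g'
  't' (pos 19) + 6 = pos 25 = 'z'
  'k' (pos 10) + 6 = pos 16 = 'q'
  'y' (pos 24) + 6 = pos 4 = 'e'
  'n' (pos 13) + 6 = pos 19 = 't'
  'b' (pos 1) + 6 = pos 7 = 'h'
Result: agzqeth

agzqeth


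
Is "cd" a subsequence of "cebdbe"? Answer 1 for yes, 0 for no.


Check if "cd" is a subsequence of "cebdbe"
Greedy scan:
  Position 0 ('c'): matches sub[0] = 'c'
  Position 1 ('e'): no match needed
  Position 2 ('b'): no match needed
  Position 3 ('d'): matches sub[1] = 'd'
  Position 4 ('b'): no match needed
  Position 5 ('e'): no match needed
All 2 characters matched => is a subsequence

1


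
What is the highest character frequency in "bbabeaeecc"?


Input: bbabeaeecc
Character counts:
  'a': 2
  'b': 3
  'c': 2
  'e': 3
Maximum frequency: 3

3


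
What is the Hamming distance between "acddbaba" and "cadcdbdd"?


Comparing "acddbaba" and "cadcdbdd" position by position:
  Position 0: 'a' vs 'c' => differ
  Position 1: 'c' vs 'a' => differ
  Position 2: 'd' vs 'd' => same
  Position 3: 'd' vs 'c' => differ
  Position 4: 'b' vs 'd' => differ
  Position 5: 'a' vs 'b' => differ
  Position 6: 'b' vs 'd' => differ
  Position 7: 'a' vs 'd' => differ
Total differences (Hamming distance): 7

7


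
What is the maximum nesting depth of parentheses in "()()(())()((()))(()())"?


Input: "()()(())()((()))(()())"
Tracking depth:
  Position 0 '(': depth becomes 1
  Position 1 ')': depth becomes 0
  Position 2 '(': depth becomes 1
  Position 3 ')': depth becomes 0
  Position 4 '(': depth becomes 1
  Position 5 '(': depth becomes 2
  Position 6 ')': depth becomes 1
  Position 7 ')': depth becomes 0
  Position 8 '(': depth becomes 1
  Position 9 ')': depth becomes 0
  Position 10 '(': depth becomes 1
  Position 11 '(': depth becomes 2
  Position 12 '(': depth becomes 3
  Position 13 ')': depth becomes 2
  Position 14 ')': depth becomes 1
  Position 15 ')': depth becomes 0
  Position 16 '(': depth becomes 1
  Position 17 '(': depth becomes 2
  Position 18 ')': depth becomes 1
  Position 19 '(': depth becomes 2
  Position 20 ')': depth becomes 1
  Position 21 ')': depth becomes 0
Maximum depth reached: 3

3


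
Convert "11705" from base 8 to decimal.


Input: "11705" in base 8
Positional expansion:
  Digit '1' (value 1) x 8^4 = 4096
  Digit '1' (value 1) x 8^3 = 512
  Digit '7' (value 7) x 8^2 = 448
  Digit '0' (value 0) x 8^1 = 0
  Digit '5' (value 5) x 8^0 = 5
Sum = 5061

5061


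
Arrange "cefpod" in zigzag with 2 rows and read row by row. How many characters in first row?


Zigzag "cefpod" into 2 rows:
Placing characters:
  'c' => row 0
  'e' => row 1
  'f' => row 0
  'p' => row 1
  'o' => row 0
  'd' => row 1
Rows:
  Row 0: "cfo"
  Row 1: "epd"
First row length: 3

3


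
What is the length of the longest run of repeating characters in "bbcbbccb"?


Input: "bbcbbccb"
Scanning for longest run:
  Position 1 ('b'): continues run of 'b', length=2
  Position 2 ('c'): new char, reset run to 1
  Position 3 ('b'): new char, reset run to 1
  Position 4 ('b'): continues run of 'b', length=2
  Position 5 ('c'): new char, reset run to 1
  Position 6 ('c'): continues run of 'c', length=2
  Position 7 ('b'): new char, reset run to 1
Longest run: 'b' with length 2

2


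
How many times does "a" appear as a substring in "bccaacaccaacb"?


Searching for "a" in "bccaacaccaacb"
Scanning each position:
  Position 0: "b" => no
  Position 1: "c" => no
  Position 2: "c" => no
  Position 3: "a" => MATCH
  Position 4: "a" => MATCH
  Position 5: "c" => no
  Position 6: "a" => MATCH
  Position 7: "c" => no
  Position 8: "c" => no
  Position 9: "a" => MATCH
  Position 10: "a" => MATCH
  Position 11: "c" => no
  Position 12: "b" => no
Total occurrences: 5

5


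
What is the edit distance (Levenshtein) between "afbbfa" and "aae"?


Computing edit distance: "afbbfa" -> "aae"
DP table:
           a    a    e
      0    1    2    3
  a   1    0    1    2
  f   2    1    1    2
  b   3    2    2    2
  b   4    3    3    3
  f   5    4    4    4
  a   6    5    4    5
Edit distance = dp[6][3] = 5

5


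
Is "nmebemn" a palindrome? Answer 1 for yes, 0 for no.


Input: nmebemn
Reversed: nmebemn
  Compare pos 0 ('n') with pos 6 ('n'): match
  Compare pos 1 ('m') with pos 5 ('m'): match
  Compare pos 2 ('e') with pos 4 ('e'): match
Result: palindrome

1


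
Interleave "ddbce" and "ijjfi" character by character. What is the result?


Interleaving "ddbce" and "ijjfi":
  Position 0: 'd' from first, 'i' from second => "di"
  Position 1: 'd' from first, 'j' from second => "dj"
  Position 2: 'b' from first, 'j' from second => "bj"
  Position 3: 'c' from first, 'f' from second => "cf"
  Position 4: 'e' from first, 'i' from second => "ei"
Result: didjbjcfei

didjbjcfei


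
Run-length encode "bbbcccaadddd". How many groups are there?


Input: bbbcccaadddd
Scanning for consecutive runs:
  Group 1: 'b' x 3 (positions 0-2)
  Group 2: 'c' x 3 (positions 3-5)
  Group 3: 'a' x 2 (positions 6-7)
  Group 4: 'd' x 4 (positions 8-11)
Total groups: 4

4


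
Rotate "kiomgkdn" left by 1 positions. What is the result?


Input: "kiomgkdn", rotate left by 1
First 1 characters: "k"
Remaining characters: "iomgkdn"
Concatenate remaining + first: "iomgkdn" + "k" = "iomgkdnk"

iomgkdnk


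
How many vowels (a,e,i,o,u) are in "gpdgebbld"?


Input: gpdgebbld
Checking each character:
  'g' at position 0: consonant
  'p' at position 1: consonant
  'd' at position 2: consonant
  'g' at position 3: consonant
  'e' at position 4: vowel (running total: 1)
  'b' at position 5: consonant
  'b' at position 6: consonant
  'l' at position 7: consonant
  'd' at position 8: consonant
Total vowels: 1

1


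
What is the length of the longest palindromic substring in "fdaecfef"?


Input: "fdaecfef"
Checking substrings for palindromes:
  [5:8] "fef" (len 3) => palindrome
Longest palindromic substring: "fef" with length 3

3


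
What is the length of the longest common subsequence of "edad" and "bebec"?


LCS of "edad" and "bebec"
DP table:
           b    e    b    e    c
      0    0    0    0    0    0
  e   0    0    1    1    1    1
  d   0    0    1    1    1    1
  a   0    0    1    1    1    1
  d   0    0    1    1    1    1
LCS length = dp[4][5] = 1

1


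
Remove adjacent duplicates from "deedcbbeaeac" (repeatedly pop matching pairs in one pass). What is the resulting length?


Input: deedcbbeaeac
Stack-based adjacent duplicate removal:
  Read 'd': push. Stack: d
  Read 'e': push. Stack: de
  Read 'e': matches stack top 'e' => pop. Stack: d
  Read 'd': matches stack top 'd' => pop. Stack: (empty)
  Read 'c': push. Stack: c
  Read 'b': push. Stack: cb
  Read 'b': matches stack top 'b' => pop. Stack: c
  Read 'e': push. Stack: ce
  Read 'a': push. Stack: cea
  Read 'e': push. Stack: ceae
  Read 'a': push. Stack: ceaea
  Read 'c': push. Stack: ceaeac
Final stack: "ceaeac" (length 6)

6


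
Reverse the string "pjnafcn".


Input: pjnafcn
Reading characters right to left:
  Position 6: 'n'
  Position 5: 'c'
  Position 4: 'f'
  Position 3: 'a'
  Position 2: 'n'
  Position 1: 'j'
  Position 0: 'p'
Reversed: ncfanjp

ncfanjp


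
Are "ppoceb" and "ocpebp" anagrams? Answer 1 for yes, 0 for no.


Strings: "ppoceb", "ocpebp"
Sorted first:  bceopp
Sorted second: bceopp
Sorted forms match => anagrams

1


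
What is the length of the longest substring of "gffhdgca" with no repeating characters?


Input: "gffhdgca"
Sliding window (track last position of each char):
  Position 0 ('g'): window [0,0] length 1 -- new best
  Position 1 ('f'): window [0,1] length 2 -- new best
  Position 2 ('f'): repeat (last at 1), move window start to 2
  Position 2 ('f'): window [2,2] length 1
  Position 3 ('h'): window [2,3] length 2
  Position 4 ('d'): window [2,4] length 3 -- new best
  Position 5 ('g'): window [2,5] length 4 -- new best
  Position 6 ('c'): window [2,6] length 5 -- new best
  Position 7 ('a'): window [2,7] length 6 -- new best
Longest substring with no repeats: "fhdgca" with length 6

6


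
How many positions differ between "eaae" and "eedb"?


Comparing "eaae" and "eedb" position by position:
  Position 0: 'e' vs 'e' => same
  Position 1: 'a' vs 'e' => DIFFER
  Position 2: 'a' vs 'd' => DIFFER
  Position 3: 'e' vs 'b' => DIFFER
Positions that differ: 3

3


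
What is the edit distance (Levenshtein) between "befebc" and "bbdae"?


Computing edit distance: "befebc" -> "bbdae"
DP table:
           b    b    d    a    e
      0    1    2    3    4    5
  b   1    0    1    2    3    4
  e   2    1    1    2    3    3
  f   3    2    2    2    3    4
  e   4    3    3    3    3    3
  b   5    4    3    4    4    4
  c   6    5    4    4    5    5
Edit distance = dp[6][5] = 5

5


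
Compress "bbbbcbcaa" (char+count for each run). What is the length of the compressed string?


Input: bbbbcbcaa
Runs:
  'b' x 4 => "b4"
  'c' x 1 => "c1"
  'b' x 1 => "b1"
  'c' x 1 => "c1"
  'a' x 2 => "a2"
Compressed: "b4c1b1c1a2"
Compressed length: 10

10


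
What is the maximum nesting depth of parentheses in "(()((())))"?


Input: "(()((())))"
Tracking depth:
  Position 0 '(': depth becomes 1
  Position 1 '(': depth becomes 2
  Position 2 ')': depth becomes 1
  Position 3 '(': depth becomes 2
  Position 4 '(': depth becomes 3
  Position 5 '(': depth becomes 4
  Position 6 ')': depth becomes 3
  Position 7 ')': depth becomes 2
  Position 8 ')': depth becomes 1
  Position 9 ')': depth becomes 0
Maximum depth reached: 4

4


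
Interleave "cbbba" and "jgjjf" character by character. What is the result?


Interleaving "cbbba" and "jgjjf":
  Position 0: 'c' from first, 'j' from second => "cj"
  Position 1: 'b' from first, 'g' from second => "bg"
  Position 2: 'b' from first, 'j' from second => "bj"
  Position 3: 'b' from first, 'j' from second => "bj"
  Position 4: 'a' from first, 'f' from second => "af"
Result: cjbgbjbjaf

cjbgbjbjaf


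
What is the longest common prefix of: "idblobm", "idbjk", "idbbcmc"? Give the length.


Words: idblobm, idbjk, idbbcmc
  Position 0: all 'i' => match
  Position 1: all 'd' => match
  Position 2: all 'b' => match
  Position 3: ('l', 'j', 'b') => mismatch, stop
LCP = "idb" (length 3)

3


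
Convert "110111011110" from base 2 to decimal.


Input: "110111011110" in base 2
Positional expansion:
  Digit '1' (value 1) x 2^11 = 2048
  Digit '1' (value 1) x 2^10 = 1024
  Digit '0' (value 0) x 2^9 = 0
  Digit '1' (value 1) x 2^8 = 256
  Digit '1' (value 1) x 2^7 = 128
  Digit '1' (value 1) x 2^6 = 64
  Digit '0' (value 0) x 2^5 = 0
  Digit '1' (value 1) x 2^4 = 16
  Digit '1' (value 1) x 2^3 = 8
  Digit '1' (value 1) x 2^2 = 4
  Digit '1' (value 1) x 2^1 = 2
  Digit '0' (value 0) x 2^0 = 0
Sum = 3550

3550


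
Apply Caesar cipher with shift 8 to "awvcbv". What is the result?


Caesar cipher: shift "awvcbv" by 8
  'a' (pos 0) + 8 = pos 8 = 'i'
  'w' (pos 22) + 8 = pos 4 = 'e'
  'v' (pos 21) + 8 = pos 3 = 'd'
  'c' (pos 2) + 8 = pos 10 = 'k'
  'b' (pos 1) + 8 = pos 9 = 'j'
  'v' (pos 21) + 8 = pos 3 = 'd'
Result: iedkjd

iedkjd


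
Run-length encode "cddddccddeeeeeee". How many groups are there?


Input: cddddccddeeeeeee
Scanning for consecutive runs:
  Group 1: 'c' x 1 (positions 0-0)
  Group 2: 'd' x 4 (positions 1-4)
  Group 3: 'c' x 2 (positions 5-6)
  Group 4: 'd' x 2 (positions 7-8)
  Group 5: 'e' x 7 (positions 9-15)
Total groups: 5

5


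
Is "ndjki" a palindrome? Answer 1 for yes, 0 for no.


Input: ndjki
Reversed: ikjdn
  Compare pos 0 ('n') with pos 4 ('i'): MISMATCH
  Compare pos 1 ('d') with pos 3 ('k'): MISMATCH
Result: not a palindrome

0


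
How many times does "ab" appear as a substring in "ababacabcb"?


Searching for "ab" in "ababacabcb"
Scanning each position:
  Position 0: "ab" => MATCH
  Position 1: "ba" => no
  Position 2: "ab" => MATCH
  Position 3: "ba" => no
  Position 4: "ac" => no
  Position 5: "ca" => no
  Position 6: "ab" => MATCH
  Position 7: "bc" => no
  Position 8: "cb" => no
Total occurrences: 3

3


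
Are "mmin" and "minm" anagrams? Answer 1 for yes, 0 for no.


Strings: "mmin", "minm"
Sorted first:  immn
Sorted second: immn
Sorted forms match => anagrams

1


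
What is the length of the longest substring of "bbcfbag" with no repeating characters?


Input: "bbcfbag"
Sliding window (track last position of each char):
  Position 0 ('b'): window [0,0] length 1 -- new best
  Position 1 ('b'): repeat (last at 0), move window start to 1
  Position 1 ('b'): window [1,1] length 1
  Position 2 ('c'): window [1,2] length 2 -- new best
  Position 3 ('f'): window [1,3] length 3 -- new best
  Position 4 ('b'): repeat (last at 1), move window start to 2
  Position 4 ('b'): window [2,4] length 3
  Position 5 ('a'): window [2,5] length 4 -- new best
  Position 6 ('g'): window [2,6] length 5 -- new best
Longest substring with no repeats: "cfbag" with length 5

5


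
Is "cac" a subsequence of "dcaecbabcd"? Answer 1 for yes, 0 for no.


Check if "cac" is a subsequence of "dcaecbabcd"
Greedy scan:
  Position 0 ('d'): no match needed
  Position 1 ('c'): matches sub[0] = 'c'
  Position 2 ('a'): matches sub[1] = 'a'
  Position 3 ('e'): no match needed
  Position 4 ('c'): matches sub[2] = 'c'
  Position 5 ('b'): no match needed
  Position 6 ('a'): no match needed
  Position 7 ('b'): no match needed
  Position 8 ('c'): no match needed
  Position 9 ('d'): no match needed
All 3 characters matched => is a subsequence

1


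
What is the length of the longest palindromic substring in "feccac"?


Input: "feccac"
Checking substrings for palindromes:
  [3:6] "cac" (len 3) => palindrome
  [2:4] "cc" (len 2) => palindrome
Longest palindromic substring: "cac" with length 3

3


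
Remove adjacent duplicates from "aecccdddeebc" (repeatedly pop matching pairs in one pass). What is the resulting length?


Input: aecccdddeebc
Stack-based adjacent duplicate removal:
  Read 'a': push. Stack: a
  Read 'e': push. Stack: ae
  Read 'c': push. Stack: aec
  Read 'c': matches stack top 'c' => pop. Stack: ae
  Read 'c': push. Stack: aec
  Read 'd': push. Stack: aecd
  Read 'd': matches stack top 'd' => pop. Stack: aec
  Read 'd': push. Stack: aecd
  Read 'e': push. Stack: aecde
  Read 'e': matches stack top 'e' => pop. Stack: aecd
  Read 'b': push. Stack: aecdb
  Read 'c': push. Stack: aecdbc
Final stack: "aecdbc" (length 6)

6


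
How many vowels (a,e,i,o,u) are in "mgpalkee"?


Input: mgpalkee
Checking each character:
  'm' at position 0: consonant
  'g' at position 1: consonant
  'p' at position 2: consonant
  'a' at position 3: vowel (running total: 1)
  'l' at position 4: consonant
  'k' at position 5: consonant
  'e' at position 6: vowel (running total: 2)
  'e' at position 7: vowel (running total: 3)
Total vowels: 3

3


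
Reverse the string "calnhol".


Input: calnhol
Reading characters right to left:
  Position 6: 'l'
  Position 5: 'o'
  Position 4: 'h'
  Position 3: 'n'
  Position 2: 'l'
  Position 1: 'a'
  Position 0: 'c'
Reversed: lohnlac

lohnlac


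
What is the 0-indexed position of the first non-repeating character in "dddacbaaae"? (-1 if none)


Input: dddacbaaae
Character frequencies:
  'a': 4
  'b': 1
  'c': 1
  'd': 3
  'e': 1
Scanning left to right for freq == 1:
  Position 0 ('d'): freq=3, skip
  Position 1 ('d'): freq=3, skip
  Position 2 ('d'): freq=3, skip
  Position 3 ('a'): freq=4, skip
  Position 4 ('c'): unique! => answer = 4

4


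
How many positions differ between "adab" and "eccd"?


Comparing "adab" and "eccd" position by position:
  Position 0: 'a' vs 'e' => DIFFER
  Position 1: 'd' vs 'c' => DIFFER
  Position 2: 'a' vs 'c' => DIFFER
  Position 3: 'b' vs 'd' => DIFFER
Positions that differ: 4

4


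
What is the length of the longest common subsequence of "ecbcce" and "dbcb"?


LCS of "ecbcce" and "dbcb"
DP table:
           d    b    c    b
      0    0    0    0    0
  e   0    0    0    0    0
  c   0    0    0    1    1
  b   0    0    1    1    2
  c   0    0    1    2    2
  c   0    0    1    2    2
  e   0    0    1    2    2
LCS length = dp[6][4] = 2

2


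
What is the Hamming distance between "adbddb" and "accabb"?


Comparing "adbddb" and "accabb" position by position:
  Position 0: 'a' vs 'a' => same
  Position 1: 'd' vs 'c' => differ
  Position 2: 'b' vs 'c' => differ
  Position 3: 'd' vs 'a' => differ
  Position 4: 'd' vs 'b' => differ
  Position 5: 'b' vs 'b' => same
Total differences (Hamming distance): 4

4


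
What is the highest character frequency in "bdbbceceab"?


Input: bdbbceceab
Character counts:
  'a': 1
  'b': 4
  'c': 2
  'd': 1
  'e': 2
Maximum frequency: 4

4


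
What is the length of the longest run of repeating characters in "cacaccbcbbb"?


Input: "cacaccbcbbb"
Scanning for longest run:
  Position 1 ('a'): new char, reset run to 1
  Position 2 ('c'): new char, reset run to 1
  Position 3 ('a'): new char, reset run to 1
  Position 4 ('c'): new char, reset run to 1
  Position 5 ('c'): continues run of 'c', length=2
  Position 6 ('b'): new char, reset run to 1
  Position 7 ('c'): new char, reset run to 1
  Position 8 ('b'): new char, reset run to 1
  Position 9 ('b'): continues run of 'b', length=2
  Position 10 ('b'): continues run of 'b', length=3
Longest run: 'b' with length 3

3


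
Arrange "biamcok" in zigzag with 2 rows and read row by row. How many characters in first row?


Zigzag "biamcok" into 2 rows:
Placing characters:
  'b' => row 0
  'i' => row 1
  'a' => row 0
  'm' => row 1
  'c' => row 0
  'o' => row 1
  'k' => row 0
Rows:
  Row 0: "back"
  Row 1: "imo"
First row length: 4

4


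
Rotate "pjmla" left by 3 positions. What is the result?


Input: "pjmla", rotate left by 3
First 3 characters: "pjm"
Remaining characters: "la"
Concatenate remaining + first: "la" + "pjm" = "lapjm"

lapjm


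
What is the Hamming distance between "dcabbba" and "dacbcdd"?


Comparing "dcabbba" and "dacbcdd" position by position:
  Position 0: 'd' vs 'd' => same
  Position 1: 'c' vs 'a' => differ
  Position 2: 'a' vs 'c' => differ
  Position 3: 'b' vs 'b' => same
  Position 4: 'b' vs 'c' => differ
  Position 5: 'b' vs 'd' => differ
  Position 6: 'a' vs 'd' => differ
Total differences (Hamming distance): 5

5


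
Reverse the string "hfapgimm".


Input: hfapgimm
Reading characters right to left:
  Position 7: 'm'
  Position 6: 'm'
  Position 5: 'i'
  Position 4: 'g'
  Position 3: 'p'
  Position 2: 'a'
  Position 1: 'f'
  Position 0: 'h'
Reversed: mmigpafh

mmigpafh
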